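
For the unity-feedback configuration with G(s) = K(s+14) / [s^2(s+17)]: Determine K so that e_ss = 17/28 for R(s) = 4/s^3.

8

G(s) has two factors of s in the denominator, so the system is type 2.
K_a = lim_{s→0} s^2·G(s) = K·14 / (17) = (14/17)·K.
e_ss = 4/K_a = 17/28 ⇒ K_a = 112/17 ⇒ K = (112/17)/(14/17) = 8.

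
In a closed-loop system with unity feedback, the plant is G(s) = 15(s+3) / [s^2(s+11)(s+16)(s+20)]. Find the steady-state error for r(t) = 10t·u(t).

0

The open loop has two poles at the origin → type 2 system.
K_v = ∞ for a type-2 system; e_ss to a ramp is zero.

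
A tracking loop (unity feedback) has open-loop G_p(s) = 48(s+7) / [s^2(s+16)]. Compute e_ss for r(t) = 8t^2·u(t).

Two free integrators in G_p(s): this is a type 2 system.
K_a = lim_{s→0} s^2·G_p(s) = 48·7 / (16) = 21.
r(t) = 8t^2 gives R(s) = 16/s^3.
e_ss = 16/K_a = 16/21.

16/21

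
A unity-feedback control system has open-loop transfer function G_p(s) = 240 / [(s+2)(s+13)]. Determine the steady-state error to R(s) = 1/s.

The open loop has no poles at the origin → type 0 system.
K_p = lim_{s→0} G_p(s) = 240 / (2·13) = 120/13.
e_ss = 1/(1 + K_p) = 1/(133/13) = 13/133.

13/133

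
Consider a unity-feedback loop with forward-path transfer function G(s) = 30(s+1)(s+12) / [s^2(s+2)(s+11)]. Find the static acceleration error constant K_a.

180/11

The open loop has two poles at the origin → type 2 system.
K_a = lim_{s→0} s^2·G(s) = 30·1·12 / (2·11) = 180/11.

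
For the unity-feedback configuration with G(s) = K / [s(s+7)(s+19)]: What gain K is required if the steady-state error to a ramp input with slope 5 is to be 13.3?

G(s) has one factor of s in the denominator, so the system is type 1.
K_v = lim_{s→0} s·G(s) = K / (7·19) = (1/133)·K.
e_ss = 5/K_v = 13.3 ⇒ K_v = 50/133 ⇒ K = (50/133)/(1/133) = 50.

50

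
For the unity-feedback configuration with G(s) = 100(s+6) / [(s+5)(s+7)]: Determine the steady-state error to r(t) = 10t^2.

infinity

The open loop has no poles at the origin → type 0 system.
K_a = lim_{s→0} s^2·G(s) = 0; the steady-state error to this parabolic input grows without bound.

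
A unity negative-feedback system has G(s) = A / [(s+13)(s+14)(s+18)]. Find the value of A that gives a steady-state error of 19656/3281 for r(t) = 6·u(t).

5

The open loop has no poles at the origin → type 0 system.
K_p = lim_{s→0} G(s) = A / (13·14·18) = (1/3276)·A.
e_ss = 6/(1 + K_p) = 19656/3281 ⇒ 1 + (1/3276)·A = 3281/3276 ⇒ A = 5.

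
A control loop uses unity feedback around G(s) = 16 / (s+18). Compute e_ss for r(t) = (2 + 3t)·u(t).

infinity

No free integrators in G(s): this is a type 0 system. By superposition:
  • 2: e_ss = 2/(1+K_p) with K_p=8/9 → 18/17.
  • 3t: a type-0 system cannot track it, e_ss → ∞.
The unbounded component dominates.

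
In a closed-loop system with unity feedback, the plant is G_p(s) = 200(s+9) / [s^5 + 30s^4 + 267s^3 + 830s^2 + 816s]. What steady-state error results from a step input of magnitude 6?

0

The denominator has no term below 816s — 1 pole at s=0, type 1.
A type-1 system has K_p = ∞, so it tracks a step input with zero steady-state error.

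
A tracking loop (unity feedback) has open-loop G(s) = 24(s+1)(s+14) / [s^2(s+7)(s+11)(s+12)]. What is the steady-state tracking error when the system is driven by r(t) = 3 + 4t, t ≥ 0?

0

The open loop has two poles at the origin → type 2 system. Taking each input component in turn:
  • 3: tracked with zero error.
  • 4t: tracked with zero error.
Total e_ss = 0.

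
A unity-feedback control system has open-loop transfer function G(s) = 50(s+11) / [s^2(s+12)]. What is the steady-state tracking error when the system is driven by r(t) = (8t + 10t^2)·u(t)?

24/55

The open loop has two poles at the origin → type 2 system. By superposition:
  • 8t: tracked with zero error.
  • 10t^2: e_ss = 20/K_a with K_a=275/6 → 24/55.
Total e_ss = 24/55.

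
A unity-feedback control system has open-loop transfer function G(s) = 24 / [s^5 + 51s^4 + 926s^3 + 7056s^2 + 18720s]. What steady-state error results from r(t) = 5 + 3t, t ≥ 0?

2340

The denominator has no term below 18720s — 1 pole at s=0, type 1. Treating each term separately:
  • 5: tracked with zero error.
  • 3t: e_ss = 3/K_v with K_v=1/780 → 2340.
Total e_ss = 2340.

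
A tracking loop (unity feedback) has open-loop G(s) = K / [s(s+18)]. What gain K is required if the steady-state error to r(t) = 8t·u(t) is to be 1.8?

The open loop has one pole at the origin → type 1 system.
K_v = lim_{s→0} s·G(s) = K / (18) = (1/18)·K.
e_ss = 8/K_v = 1.8 ⇒ K_v = 40/9 ⇒ K = (40/9)/(1/18) = 80.

80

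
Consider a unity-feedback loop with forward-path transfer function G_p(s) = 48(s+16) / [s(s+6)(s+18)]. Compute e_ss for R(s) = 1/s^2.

9/64

One free integrator in G_p(s): this is a type 1 system.
K_v = lim_{s→0} s·G_p(s) = 48·16 / (6·18) = 64/9.
e_ss = 1/K_v = 1/(64/9) = 9/64.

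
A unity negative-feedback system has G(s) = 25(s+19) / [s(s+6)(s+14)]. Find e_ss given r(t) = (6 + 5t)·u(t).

G(s) has one factor of s in the denominator, so the system is type 1. Treating each term separately:
  • 6: tracked with zero error.
  • 5t: e_ss = 5/K_v with K_v=475/84 → 84/95.
Total e_ss = 84/95.

84/95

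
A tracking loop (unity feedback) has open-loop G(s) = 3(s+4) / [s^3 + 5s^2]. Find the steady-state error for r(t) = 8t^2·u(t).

Factoring s^2 from the denominator leaves a polynomial with constant term 5, so the system is type 2.
K_a = lim_{s→0} s^2·G(s) = 3·4 / 5 = 2.4.
r(t) = 8t^2 gives R(s) = 16/s^3.
e_ss = 16/K_a = 16/2.4 = 20/3.

20/3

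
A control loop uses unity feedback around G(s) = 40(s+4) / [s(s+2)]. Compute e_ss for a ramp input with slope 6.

0.075

One free integrator in G(s): this is a type 1 system.
K_v = lim_{s→0} s·G(s) = 40·4 / (2) = 80.
e_ss = 6/K_v = 6/80 = 0.075.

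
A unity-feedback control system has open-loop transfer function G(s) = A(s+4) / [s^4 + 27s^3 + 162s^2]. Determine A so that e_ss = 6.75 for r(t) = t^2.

Lowest-order denominator term is 162s^2, so the open loop has 2 poles at the origin → type 2 system.
K_a = lim_{s→0} s^2·G(s) = A·4 / 162 = (2/81)·A.
e_ss = 2/K_a = 6.75 ⇒ K_a = 8/27 ⇒ A = (8/27)/(2/81) = 12.

12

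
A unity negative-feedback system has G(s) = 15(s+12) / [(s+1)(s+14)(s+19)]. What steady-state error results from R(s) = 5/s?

665/223

The open loop has no poles at the origin → type 0 system.
K_p = lim_{s→0} G(s) = 15·12 / (1·14·19) = 90/133.
e_ss = 5/(1 + K_p) = 5/(223/133) = 665/223.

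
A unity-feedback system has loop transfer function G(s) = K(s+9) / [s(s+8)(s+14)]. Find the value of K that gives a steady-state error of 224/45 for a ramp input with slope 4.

10

System type = 1 (one pole at s=0).
K_v = lim_{s→0} s·G(s) = K·9 / (8·14) = (9/112)·K.
e_ss = 4/K_v = 224/45 ⇒ K_v = 45/56 ⇒ K = (45/56)/(9/112) = 10.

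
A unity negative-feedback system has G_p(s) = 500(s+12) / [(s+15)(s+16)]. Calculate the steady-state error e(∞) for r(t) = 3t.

System type = 0 (no poles at s=0).
K_v = lim_{s→0} s·G_p(s) = 0; the steady-state error to this ramp input grows without bound.

infinity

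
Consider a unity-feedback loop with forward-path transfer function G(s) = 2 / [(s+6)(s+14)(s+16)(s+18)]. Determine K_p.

G(s) has no factors of s in the denominator, so the system is type 0.
K_p = lim_{s→0} G(s) = 2 / (6·14·16·18) = 1/12096.

1/12096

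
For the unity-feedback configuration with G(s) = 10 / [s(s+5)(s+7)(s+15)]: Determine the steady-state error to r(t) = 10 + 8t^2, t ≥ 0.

infinity

System type = 1 (one pole at s=0). Taking each input component in turn:
  • 10: tracked with zero error.
  • 8t^2: a type-1 system cannot track it, e_ss → ∞.
The unbounded component dominates.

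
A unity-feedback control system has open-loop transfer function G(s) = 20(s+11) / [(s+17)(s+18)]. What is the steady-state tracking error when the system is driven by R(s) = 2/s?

The open loop has no poles at the origin → type 0 system.
K_p = lim_{s→0} G(s) = 20·11 / (17·18) = 110/153.
e_ss = 2/(1 + K_p) = 2/(263/153) = 306/263.

306/263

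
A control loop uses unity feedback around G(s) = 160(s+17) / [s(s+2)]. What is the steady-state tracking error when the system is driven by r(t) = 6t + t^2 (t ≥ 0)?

infinity

System type = 1 (one pole at s=0). Taking each input component in turn:
  • 6t: e_ss = 6/K_v with K_v=1360 → 3/680.
  • t^2: a type-1 system cannot track it, e_ss → ∞.
The unbounded component dominates.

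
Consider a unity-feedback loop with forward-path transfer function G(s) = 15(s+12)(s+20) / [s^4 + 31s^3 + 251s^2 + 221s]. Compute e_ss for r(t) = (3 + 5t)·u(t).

221/720

Factoring s from the denominator leaves a polynomial with constant term 221, so the system is type 1. Taking each input component in turn:
  • 3: tracked with zero error.
  • 5t: e_ss = 5/K_v with K_v=3600/221 → 221/720.
Total e_ss = 221/720.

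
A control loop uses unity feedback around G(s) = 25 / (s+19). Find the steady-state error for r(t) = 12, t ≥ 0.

System type = 0 (no poles at s=0).
K_p = lim_{s→0} G(s) = 25 / (19) = 25/19.
e_ss = 12/(1 + K_p) = 12/(44/19) = 57/11.

57/11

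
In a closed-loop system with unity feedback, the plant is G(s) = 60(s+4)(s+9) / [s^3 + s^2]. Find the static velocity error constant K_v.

infinity

K_v = lim_{s→0} s·G(s); with 2 poles at the origin the limit diverges, so K_v = ∞.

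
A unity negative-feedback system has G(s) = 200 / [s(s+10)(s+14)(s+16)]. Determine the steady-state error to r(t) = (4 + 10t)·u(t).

The open loop has one pole at the origin → type 1 system. By superposition:
  • 4: tracked with zero error.
  • 10t: e_ss = 10/K_v with K_v=5/56 → 112.
Total e_ss = 112.

112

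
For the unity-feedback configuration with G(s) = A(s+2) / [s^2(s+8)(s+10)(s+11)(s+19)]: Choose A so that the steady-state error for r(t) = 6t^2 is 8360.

System type = 2 (two poles at s=0).
K_a = lim_{s→0} s^2·G(s) = A·2 / (8·10·11·19) = (1/8360)·A.
e_ss = 12/K_a = 8360 ⇒ K_a = 3/2090 ⇒ A = (3/2090)/(1/8360) = 12.

12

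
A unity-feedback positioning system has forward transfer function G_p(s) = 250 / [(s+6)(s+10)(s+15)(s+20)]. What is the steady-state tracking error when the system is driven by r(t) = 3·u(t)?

System type = 0 (no poles at s=0).
K_p = lim_{s→0} G_p(s) = 250 / (6·10·15·20) = 1/72.
e_ss = 3/(1 + K_p) = 3/(73/72) = 216/73.

216/73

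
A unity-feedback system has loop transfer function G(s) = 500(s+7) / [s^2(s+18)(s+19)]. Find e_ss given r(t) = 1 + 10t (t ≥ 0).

G(s) has two factors of s in the denominator, so the system is type 2. Treating each term separately:
  • 1: tracked with zero error.
  • 10t: tracked with zero error.
Total e_ss = 0.

0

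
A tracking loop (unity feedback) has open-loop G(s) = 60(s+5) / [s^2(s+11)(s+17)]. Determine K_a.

300/187

The open loop has two poles at the origin → type 2 system.
K_a = lim_{s→0} s^2·G(s) = 60·5 / (11·17) = 300/187.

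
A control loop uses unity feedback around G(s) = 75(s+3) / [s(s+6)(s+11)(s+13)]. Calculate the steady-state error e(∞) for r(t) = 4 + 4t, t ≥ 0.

One free integrator in G(s): this is a type 1 system. By superposition:
  • 4: tracked with zero error.
  • 4t: e_ss = 4/K_v with K_v=75/286 → 1144/75.
Total e_ss = 1144/75.

1144/75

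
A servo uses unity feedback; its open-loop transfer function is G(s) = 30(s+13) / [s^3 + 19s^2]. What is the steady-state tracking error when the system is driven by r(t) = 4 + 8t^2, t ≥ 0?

Lowest-order denominator term is 19s^2, so the open loop has 2 poles at the origin → type 2 system. By superposition:
  • 4: tracked with zero error.
  • 8t^2: e_ss = 16/K_a with K_a=390/19 → 152/195.
Total e_ss = 152/195.

152/195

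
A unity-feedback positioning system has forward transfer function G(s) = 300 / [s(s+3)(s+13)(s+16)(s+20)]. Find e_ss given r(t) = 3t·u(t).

124.8

One free integrator in G(s): this is a type 1 system.
K_v = lim_{s→0} s·G(s) = 300 / (3·13·16·20) = 5/208.
e_ss = 3/K_v = 3/(5/208) = 124.8.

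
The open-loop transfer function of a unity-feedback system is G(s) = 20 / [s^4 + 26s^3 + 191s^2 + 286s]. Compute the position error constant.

K_p = lim_{s→0} G(s); with 1 pole at the origin the limit diverges, so K_p = ∞.

infinity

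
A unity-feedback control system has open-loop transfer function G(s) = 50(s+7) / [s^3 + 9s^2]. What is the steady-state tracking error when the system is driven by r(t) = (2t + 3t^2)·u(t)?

27/175

Lowest-order denominator term is 9s^2, so the open loop has 2 poles at the origin → type 2 system. By superposition:
  • 2t: tracked with zero error.
  • 3t^2: e_ss = 6/K_a with K_a=350/9 → 27/175.
Total e_ss = 27/175.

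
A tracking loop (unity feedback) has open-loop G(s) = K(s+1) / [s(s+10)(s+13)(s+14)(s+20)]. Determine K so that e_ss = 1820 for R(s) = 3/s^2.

One free integrator in G(s): this is a type 1 system.
K_v = lim_{s→0} s·G(s) = K·1 / (10·13·14·20) = (1/36400)·K.
e_ss = 3/K_v = 1820 ⇒ K_v = 3/1820 ⇒ K = (3/1820)/(1/36400) = 60.

60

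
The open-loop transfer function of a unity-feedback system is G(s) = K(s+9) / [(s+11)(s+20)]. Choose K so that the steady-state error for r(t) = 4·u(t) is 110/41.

The open loop has no poles at the origin → type 0 system.
K_p = lim_{s→0} G(s) = K·9 / (11·20) = (9/220)·K.
e_ss = 4/(1 + K_p) = 110/41 ⇒ 1 + (9/220)·K = 82/55 ⇒ K = 12.

12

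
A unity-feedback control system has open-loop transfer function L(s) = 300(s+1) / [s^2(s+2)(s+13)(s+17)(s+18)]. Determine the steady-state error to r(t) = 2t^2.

106.08

System type = 2 (two poles at s=0).
K_a = lim_{s→0} s^2·L(s) = 300·1 / (2·13·17·18) = 25/663.
r(t) = 2t^2 gives R(s) = 4/s^3.
e_ss = 4/K_a = 4/(25/663) = 106.08.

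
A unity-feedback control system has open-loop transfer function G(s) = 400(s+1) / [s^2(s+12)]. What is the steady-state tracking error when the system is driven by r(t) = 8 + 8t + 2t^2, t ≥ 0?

System type = 2 (two poles at s=0). Treating each term separately:
  • 8: tracked with zero error.
  • 8t: tracked with zero error.
  • 2t^2: e_ss = 4/K_a with K_a=100/3 → 0.12.
Total e_ss = 0.12.

0.12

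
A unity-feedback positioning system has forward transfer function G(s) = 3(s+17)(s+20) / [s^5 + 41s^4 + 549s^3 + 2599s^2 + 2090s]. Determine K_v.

102/209

Lowest-order denominator term is 2090s, so the open loop has 1 pole at the origin → type 1 system.
K_v = lim_{s→0} s·G(s) = 3·17·20 / 2090 = 102/209.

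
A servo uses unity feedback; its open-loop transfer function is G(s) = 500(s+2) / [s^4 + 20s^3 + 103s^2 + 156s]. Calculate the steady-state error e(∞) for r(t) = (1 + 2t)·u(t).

Lowest-order denominator term is 156s, so the open loop has 1 pole at the origin → type 1 system. By superposition:
  • 1: tracked with zero error.
  • 2t: e_ss = 2/K_v with K_v=250/39 → 0.312.
Total e_ss = 0.312.

0.312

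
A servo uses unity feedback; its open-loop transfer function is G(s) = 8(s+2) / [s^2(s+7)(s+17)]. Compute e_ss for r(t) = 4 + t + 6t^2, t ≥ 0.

89.25

G(s) has two factors of s in the denominator, so the system is type 2. By superposition:
  • 4: tracked with zero error.
  • t: tracked with zero error.
  • 6t^2: e_ss = 12/K_a with K_a=16/119 → 89.25.
Total e_ss = 89.25.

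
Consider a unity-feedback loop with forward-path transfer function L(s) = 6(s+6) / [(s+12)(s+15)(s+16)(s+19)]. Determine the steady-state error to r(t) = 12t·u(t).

No free integrators in L(s): this is a type 0 system.
For a type-0 system K_v = 0, so e_ss to a ramp input is unbounded.

infinity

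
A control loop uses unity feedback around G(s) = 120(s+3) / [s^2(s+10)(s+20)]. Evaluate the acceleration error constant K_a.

1.8

System type = 2 (two poles at s=0).
K_a = lim_{s→0} s^2·G(s) = 120·3 / (10·20) = 1.8.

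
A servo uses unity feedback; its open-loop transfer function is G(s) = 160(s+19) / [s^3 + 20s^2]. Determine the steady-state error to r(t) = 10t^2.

5/38

Lowest-order denominator term is 20s^2, so the open loop has 2 poles at the origin → type 2 system.
K_a = lim_{s→0} s^2·G(s) = 160·19 / 20 = 152.
r(t) = 10t^2 gives R(s) = 20/s^3.
e_ss = 20/K_a = 20/152 = 5/38.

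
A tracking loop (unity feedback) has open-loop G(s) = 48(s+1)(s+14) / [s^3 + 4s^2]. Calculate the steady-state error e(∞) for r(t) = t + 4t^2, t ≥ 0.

Lowest-order denominator term is 4s^2, so the open loop has 2 poles at the origin → type 2 system. By superposition:
  • t: tracked with zero error.
  • 4t^2: e_ss = 8/K_a with K_a=168 → 1/21.
Total e_ss = 1/21.

1/21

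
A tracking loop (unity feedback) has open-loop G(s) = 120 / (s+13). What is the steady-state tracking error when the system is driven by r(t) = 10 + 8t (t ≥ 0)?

The open loop has no poles at the origin → type 0 system. Taking each input component in turn:
  • 10: e_ss = 10/(1+K_p) with K_p=120/13 → 130/133.
  • 8t: a type-0 system cannot track it, e_ss → ∞.
The unbounded component dominates.

infinity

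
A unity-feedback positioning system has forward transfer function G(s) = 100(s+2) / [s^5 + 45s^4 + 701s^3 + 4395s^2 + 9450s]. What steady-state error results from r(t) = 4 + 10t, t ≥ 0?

472.5

The denominator has no term below 9450s — 1 pole at s=0, type 1. Treating each term separately:
  • 4: tracked with zero error.
  • 10t: e_ss = 10/K_v with K_v=4/189 → 472.5.
Total e_ss = 472.5.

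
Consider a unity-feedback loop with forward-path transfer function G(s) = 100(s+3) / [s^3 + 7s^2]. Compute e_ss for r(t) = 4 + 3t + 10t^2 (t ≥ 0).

The denominator has no term below 7s^2 — 2 poles at s=0, type 2. Treating each term separately:
  • 4: tracked with zero error.
  • 3t: tracked with zero error.
  • 10t^2: e_ss = 20/K_a with K_a=300/7 → 7/15.
Total e_ss = 7/15.

7/15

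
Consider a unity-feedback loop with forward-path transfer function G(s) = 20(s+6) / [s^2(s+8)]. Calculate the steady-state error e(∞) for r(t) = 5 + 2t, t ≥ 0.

0

The open loop has two poles at the origin → type 2 system. Treating each term separately:
  • 5: tracked with zero error.
  • 2t: tracked with zero error.
Total e_ss = 0.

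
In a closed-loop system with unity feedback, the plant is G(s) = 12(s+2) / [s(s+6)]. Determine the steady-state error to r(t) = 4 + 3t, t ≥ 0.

G(s) has one factor of s in the denominator, so the system is type 1. Treating each term separately:
  • 4: tracked with zero error.
  • 3t: e_ss = 3/K_v with K_v=4 → 0.75.
Total e_ss = 0.75.

0.75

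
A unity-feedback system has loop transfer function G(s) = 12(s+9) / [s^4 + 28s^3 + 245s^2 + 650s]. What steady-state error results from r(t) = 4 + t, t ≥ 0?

The denominator has no term below 650s — 1 pole at s=0, type 1. Treating each term separately:
  • 4: tracked with zero error.
  • t: e_ss = 1/K_v with K_v=54/325 → 325/54.
Total e_ss = 325/54.

325/54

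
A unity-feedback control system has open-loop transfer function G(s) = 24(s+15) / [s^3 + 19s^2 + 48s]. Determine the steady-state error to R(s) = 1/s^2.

Factoring s from the denominator leaves a polynomial with constant term 48, so the system is type 1.
K_v = lim_{s→0} s·G(s) = 24·15 / 48 = 7.5.
e_ss = 1/K_v = 1/7.5 = 2/15.

2/15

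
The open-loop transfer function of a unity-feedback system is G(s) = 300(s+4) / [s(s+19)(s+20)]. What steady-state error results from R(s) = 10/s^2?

System type = 1 (one pole at s=0).
K_v = lim_{s→0} s·G(s) = 300·4 / (19·20) = 60/19.
e_ss = 10/K_v = 10/(60/19) = 19/6.

19/6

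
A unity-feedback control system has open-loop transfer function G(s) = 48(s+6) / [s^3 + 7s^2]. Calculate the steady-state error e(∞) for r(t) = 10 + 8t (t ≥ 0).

Factoring s^2 from the denominator leaves a polynomial with constant term 7, so the system is type 2. Taking each input component in turn:
  • 10: tracked with zero error.
  • 8t: tracked with zero error.
Total e_ss = 0.

0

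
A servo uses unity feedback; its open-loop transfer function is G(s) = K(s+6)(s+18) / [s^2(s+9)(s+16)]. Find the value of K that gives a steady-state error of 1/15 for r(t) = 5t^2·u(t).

200

System type = 2 (two poles at s=0).
K_a = lim_{s→0} s^2·G(s) = K·6·18 / (9·16) = 0.75·K.
e_ss = 10/K_a = 1/15 ⇒ K_a = 150 ⇒ K = 150/0.75 = 200.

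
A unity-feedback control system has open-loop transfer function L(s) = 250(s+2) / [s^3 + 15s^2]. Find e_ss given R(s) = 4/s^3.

0.12

Factoring s^2 from the denominator leaves a polynomial with constant term 15, so the system is type 2.
K_a = lim_{s→0} s^2·L(s) = 250·2 / 15 = 100/3.
r(t) = 2t^2 gives R(s) = 4/s^3.
e_ss = 4/K_a = 4/(100/3) = 0.12.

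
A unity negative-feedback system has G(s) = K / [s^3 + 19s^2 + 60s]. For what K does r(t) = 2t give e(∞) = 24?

5

Factoring s from the denominator leaves a polynomial with constant term 60, so the system is type 1.
K_v = lim_{s→0} s·G(s) = K / 60 = (1/60)·K.
e_ss = 2/K_v = 24 ⇒ K_v = 1/12 ⇒ K = (1/12)/(1/60) = 5.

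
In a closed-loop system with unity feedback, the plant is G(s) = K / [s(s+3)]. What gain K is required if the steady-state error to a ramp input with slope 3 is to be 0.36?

25

One free integrator in G(s): this is a type 1 system.
K_v = lim_{s→0} s·G(s) = K / (3) = (1/3)·K.
e_ss = 3/K_v = 0.36 ⇒ K_v = 25/3 ⇒ K = (25/3)/(1/3) = 25.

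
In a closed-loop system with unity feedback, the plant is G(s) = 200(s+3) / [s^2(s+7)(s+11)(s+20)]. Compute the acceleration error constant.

G(s) has two factors of s in the denominator, so the system is type 2.
K_a = lim_{s→0} s^2·G(s) = 200·3 / (7·11·20) = 30/77.

30/77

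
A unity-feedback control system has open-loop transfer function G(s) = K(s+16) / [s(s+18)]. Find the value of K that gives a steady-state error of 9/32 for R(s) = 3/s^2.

12

One free integrator in G(s): this is a type 1 system.
K_v = lim_{s→0} s·G(s) = K·16 / (18) = (8/9)·K.
e_ss = 3/K_v = 9/32 ⇒ K_v = 32/3 ⇒ K = (32/3)/(8/9) = 12.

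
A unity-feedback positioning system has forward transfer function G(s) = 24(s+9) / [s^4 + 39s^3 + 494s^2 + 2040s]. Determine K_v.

9/85

Factoring s from the denominator leaves a polynomial with constant term 2040, so the system is type 1.
K_v = lim_{s→0} s·G(s) = 24·9 / 2040 = 9/85.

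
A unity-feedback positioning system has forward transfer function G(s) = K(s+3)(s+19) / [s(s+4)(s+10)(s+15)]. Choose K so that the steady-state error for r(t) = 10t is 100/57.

One free integrator in G(s): this is a type 1 system.
K_v = lim_{s→0} s·G(s) = K·3·19 / (4·10·15) = 0.095·K.
e_ss = 10/K_v = 100/57 ⇒ K_v = 5.7 ⇒ K = 5.7/0.095 = 60.

60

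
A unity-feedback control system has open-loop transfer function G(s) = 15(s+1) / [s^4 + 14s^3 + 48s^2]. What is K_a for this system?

Factoring s^2 from the denominator leaves a polynomial with constant term 48, so the system is type 2.
K_a = lim_{s→0} s^2·G(s) = 15·1 / 48 = 0.3125.

0.3125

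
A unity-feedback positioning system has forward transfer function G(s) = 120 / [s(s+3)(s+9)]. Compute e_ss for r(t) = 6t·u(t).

1.35

System type = 1 (one pole at s=0).
K_v = lim_{s→0} s·G(s) = 120 / (3·9) = 40/9.
e_ss = 6/K_v = 6/(40/9) = 1.35.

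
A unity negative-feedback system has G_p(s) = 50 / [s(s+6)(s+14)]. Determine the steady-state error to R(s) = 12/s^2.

20.16

System type = 1 (one pole at s=0).
K_v = lim_{s→0} s·G_p(s) = 50 / (6·14) = 25/42.
e_ss = 12/K_v = 12/(25/42) = 20.16.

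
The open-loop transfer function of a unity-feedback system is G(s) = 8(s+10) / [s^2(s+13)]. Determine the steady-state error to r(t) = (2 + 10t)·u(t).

System type = 2 (two poles at s=0). Treating each term separately:
  • 2: tracked with zero error.
  • 10t: tracked with zero error.
Total e_ss = 0.

0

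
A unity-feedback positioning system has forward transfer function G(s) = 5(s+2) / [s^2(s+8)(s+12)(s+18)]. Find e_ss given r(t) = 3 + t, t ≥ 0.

Two free integrators in G(s): this is a type 2 system. Taking each input component in turn:
  • 3: tracked with zero error.
  • t: tracked with zero error.
Total e_ss = 0.

0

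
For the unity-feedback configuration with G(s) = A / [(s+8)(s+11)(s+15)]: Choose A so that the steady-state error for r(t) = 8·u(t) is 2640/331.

4

System type = 0 (no poles at s=0).
K_p = lim_{s→0} G(s) = A / (8·11·15) = (1/1320)·A.
e_ss = 8/(1 + K_p) = 2640/331 ⇒ 1 + (1/1320)·A = 331/330 ⇒ A = 4.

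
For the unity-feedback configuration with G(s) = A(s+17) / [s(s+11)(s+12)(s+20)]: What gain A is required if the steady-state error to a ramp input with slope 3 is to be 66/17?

120

G(s) has one factor of s in the denominator, so the system is type 1.
K_v = lim_{s→0} s·G(s) = A·17 / (11·12·20) = (17/2640)·A.
e_ss = 3/K_v = 66/17 ⇒ K_v = 17/22 ⇒ A = (17/22)/(17/2640) = 120.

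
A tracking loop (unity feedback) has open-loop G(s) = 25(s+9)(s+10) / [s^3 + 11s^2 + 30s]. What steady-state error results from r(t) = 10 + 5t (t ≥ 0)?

1/15

The denominator has no term below 30s — 1 pole at s=0, type 1. Treating each term separately:
  • 10: tracked with zero error.
  • 5t: e_ss = 5/K_v with K_v=75 → 1/15.
Total e_ss = 1/15.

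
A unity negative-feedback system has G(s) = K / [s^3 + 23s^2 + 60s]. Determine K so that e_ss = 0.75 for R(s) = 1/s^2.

80

Factoring s from the denominator leaves a polynomial with constant term 60, so the system is type 1.
K_v = lim_{s→0} s·G(s) = K / 60 = (1/60)·K.
e_ss = 1/K_v = 0.75 ⇒ K_v = 4/3 ⇒ K = (4/3)/(1/60) = 80.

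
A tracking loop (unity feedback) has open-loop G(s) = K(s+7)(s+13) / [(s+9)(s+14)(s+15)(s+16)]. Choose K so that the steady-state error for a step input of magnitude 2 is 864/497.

No free integrators in G(s): this is a type 0 system.
K_p = lim_{s→0} G(s) = K·7·13 / (9·14·15·16) = (13/4320)·K.
e_ss = 2/(1 + K_p) = 864/497 ⇒ 1 + (13/4320)·K = 497/432 ⇒ K = 50.

50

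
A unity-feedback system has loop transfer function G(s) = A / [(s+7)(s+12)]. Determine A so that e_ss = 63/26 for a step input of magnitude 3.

G(s) has no factors of s in the denominator, so the system is type 0.
K_p = lim_{s→0} G(s) = A / (7·12) = (1/84)·A.
e_ss = 3/(1 + K_p) = 63/26 ⇒ 1 + (1/84)·A = 26/21 ⇒ A = 20.

20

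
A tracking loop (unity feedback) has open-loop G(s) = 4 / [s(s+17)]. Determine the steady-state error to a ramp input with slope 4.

One free integrator in G(s): this is a type 1 system.
K_v = lim_{s→0} s·G(s) = 4 / (17) = 4/17.
e_ss = 4/K_v = 4/(4/17) = 17.

17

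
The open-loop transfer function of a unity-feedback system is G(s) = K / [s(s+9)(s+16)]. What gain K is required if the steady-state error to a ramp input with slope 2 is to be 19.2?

15

System type = 1 (one pole at s=0).
K_v = lim_{s→0} s·G(s) = K / (9·16) = (1/144)·K.
e_ss = 2/K_v = 19.2 ⇒ K_v = 5/48 ⇒ K = (5/48)/(1/144) = 15.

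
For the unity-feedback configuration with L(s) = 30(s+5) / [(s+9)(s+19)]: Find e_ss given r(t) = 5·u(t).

No free integrators in L(s): this is a type 0 system.
K_p = lim_{s→0} L(s) = 30·5 / (9·19) = 50/57.
e_ss = 5/(1 + K_p) = 5/(107/57) = 285/107.

285/107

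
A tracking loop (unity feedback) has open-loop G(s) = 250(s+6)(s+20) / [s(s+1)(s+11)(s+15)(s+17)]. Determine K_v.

The open loop has one pole at the origin → type 1 system.
K_v = lim_{s→0} s·G(s) = 250·6·20 / (1·11·15·17) = 2000/187.

2000/187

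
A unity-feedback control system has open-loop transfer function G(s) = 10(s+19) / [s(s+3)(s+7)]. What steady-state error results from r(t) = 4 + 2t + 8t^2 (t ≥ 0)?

One free integrator in G(s): this is a type 1 system. Treating each term separately:
  • 4: tracked with zero error.
  • 2t: e_ss = 2/K_v with K_v=190/21 → 21/95.
  • 8t^2: a type-1 system cannot track it, e_ss → ∞.
The unbounded component dominates.

infinity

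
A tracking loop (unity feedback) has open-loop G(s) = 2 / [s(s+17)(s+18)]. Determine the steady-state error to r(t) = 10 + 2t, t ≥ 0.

The open loop has one pole at the origin → type 1 system. Treating each term separately:
  • 10: tracked with zero error.
  • 2t: e_ss = 2/K_v with K_v=1/153 → 306.
Total e_ss = 306.

306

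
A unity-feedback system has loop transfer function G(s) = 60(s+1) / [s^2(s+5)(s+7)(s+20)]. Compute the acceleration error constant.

G(s) has two factors of s in the denominator, so the system is type 2.
K_a = lim_{s→0} s^2·G(s) = 60·1 / (5·7·20) = 3/35.

3/35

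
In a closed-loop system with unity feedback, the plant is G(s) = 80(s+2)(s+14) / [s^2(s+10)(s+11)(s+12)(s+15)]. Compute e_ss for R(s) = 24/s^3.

1485/7

System type = 2 (two poles at s=0).
K_a = lim_{s→0} s^2·G(s) = 80·2·14 / (10·11·12·15) = 56/495.
r(t) = 12t^2 gives R(s) = 24/s^3.
e_ss = 24/K_a = 24/(56/495) = 1485/7.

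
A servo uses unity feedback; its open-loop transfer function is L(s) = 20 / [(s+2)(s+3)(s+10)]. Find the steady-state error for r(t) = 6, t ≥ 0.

4.5

System type = 0 (no poles at s=0).
K_p = lim_{s→0} L(s) = 20 / (2·3·10) = 1/3.
e_ss = 6/(1 + K_p) = 6/(4/3) = 4.5.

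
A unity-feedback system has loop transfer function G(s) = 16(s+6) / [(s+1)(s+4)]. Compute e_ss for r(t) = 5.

G(s) has no factors of s in the denominator, so the system is type 0.
K_p = lim_{s→0} G(s) = 16·6 / (1·4) = 24.
e_ss = 5/(1 + K_p) = 5/25 = 0.2.

0.2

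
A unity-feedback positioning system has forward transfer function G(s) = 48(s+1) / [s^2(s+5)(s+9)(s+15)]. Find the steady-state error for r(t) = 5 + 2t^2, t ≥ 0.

56.25

The open loop has two poles at the origin → type 2 system. By superposition:
  • 5: tracked with zero error.
  • 2t^2: e_ss = 4/K_a with K_a=16/225 → 56.25.
Total e_ss = 56.25.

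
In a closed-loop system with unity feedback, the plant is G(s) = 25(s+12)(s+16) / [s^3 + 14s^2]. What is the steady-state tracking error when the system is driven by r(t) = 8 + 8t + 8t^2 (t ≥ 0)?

Factoring s^2 from the denominator leaves a polynomial with constant term 14, so the system is type 2. Treating each term separately:
  • 8: tracked with zero error.
  • 8t: tracked with zero error.
  • 8t^2: e_ss = 16/K_a with K_a=2400/7 → 7/150.
Total e_ss = 7/150.

7/150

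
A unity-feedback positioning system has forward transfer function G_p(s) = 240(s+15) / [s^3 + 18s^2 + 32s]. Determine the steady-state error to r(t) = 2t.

Lowest-order denominator term is 32s, so the open loop has 1 pole at the origin → type 1 system.
K_v = lim_{s→0} s·G_p(s) = 240·15 / 32 = 112.5.
e_ss = 2/K_v = 2/112.5 = 4/225.

4/225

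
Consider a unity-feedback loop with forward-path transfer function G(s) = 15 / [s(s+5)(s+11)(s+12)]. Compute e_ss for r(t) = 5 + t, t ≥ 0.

44

G(s) has one factor of s in the denominator, so the system is type 1. Taking each input component in turn:
  • 5: tracked with zero error.
  • t: e_ss = 1/K_v with K_v=1/44 → 44.
Total e_ss = 44.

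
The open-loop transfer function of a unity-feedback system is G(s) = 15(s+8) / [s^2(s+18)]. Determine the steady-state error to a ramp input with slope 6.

0

The open loop has two poles at the origin → type 2 system.
K_v = ∞ for a type-2 system; e_ss to a ramp is zero.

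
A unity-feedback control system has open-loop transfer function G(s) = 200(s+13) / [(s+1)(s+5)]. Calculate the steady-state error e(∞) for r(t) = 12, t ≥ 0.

12/521

No free integrators in G(s): this is a type 0 system.
K_p = lim_{s→0} G(s) = 200·13 / (1·5) = 520.
e_ss = 12/(1 + K_p) = 12/521.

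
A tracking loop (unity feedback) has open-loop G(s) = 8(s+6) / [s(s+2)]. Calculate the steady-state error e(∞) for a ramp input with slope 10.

The open loop has one pole at the origin → type 1 system.
K_v = lim_{s→0} s·G(s) = 8·6 / (2) = 24.
e_ss = 10/K_v = 10/24 = 5/12.

5/12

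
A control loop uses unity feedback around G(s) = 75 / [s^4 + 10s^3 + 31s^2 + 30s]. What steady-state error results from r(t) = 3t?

The denominator has no term below 30s — 1 pole at s=0, type 1.
K_v = lim_{s→0} s·G(s) = 75 / 30 = 2.5.
e_ss = 3/K_v = 3/2.5 = 1.2.

1.2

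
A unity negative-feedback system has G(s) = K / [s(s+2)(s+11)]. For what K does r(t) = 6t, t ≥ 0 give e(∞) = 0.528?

250

G(s) has one factor of s in the denominator, so the system is type 1.
K_v = lim_{s→0} s·G(s) = K / (2·11) = (1/22)·K.
e_ss = 6/K_v = 0.528 ⇒ K_v = 125/11 ⇒ K = (125/11)/(1/22) = 250.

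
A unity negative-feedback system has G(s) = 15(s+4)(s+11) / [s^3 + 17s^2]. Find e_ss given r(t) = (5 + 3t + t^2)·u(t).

Factoring s^2 from the denominator leaves a polynomial with constant term 17, so the system is type 2. Treating each term separately:
  • 5: tracked with zero error.
  • 3t: tracked with zero error.
  • t^2: e_ss = 2/K_a with K_a=660/17 → 17/330.
Total e_ss = 17/330.

17/330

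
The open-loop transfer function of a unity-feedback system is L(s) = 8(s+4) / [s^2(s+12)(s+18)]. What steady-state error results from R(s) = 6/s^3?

40.5

L(s) has two factors of s in the denominator, so the system is type 2.
K_a = lim_{s→0} s^2·L(s) = 8·4 / (12·18) = 4/27.
r(t) = 3t^2 gives R(s) = 6/s^3.
e_ss = 6/K_a = 6/(4/27) = 40.5.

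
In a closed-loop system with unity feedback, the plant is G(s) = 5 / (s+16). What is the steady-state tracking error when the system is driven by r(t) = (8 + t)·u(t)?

infinity

No free integrators in G(s): this is a type 0 system. Treating each term separately:
  • 8: e_ss = 8/(1+K_p) with K_p=0.3125 → 128/21.
  • t: a type-0 system cannot track it, e_ss → ∞.
The unbounded component dominates.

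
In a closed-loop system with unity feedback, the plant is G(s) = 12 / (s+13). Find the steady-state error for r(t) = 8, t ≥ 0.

The open loop has no poles at the origin → type 0 system.
K_p = lim_{s→0} G(s) = 12 / (13) = 12/13.
e_ss = 8/(1 + K_p) = 8/(25/13) = 4.16.

4.16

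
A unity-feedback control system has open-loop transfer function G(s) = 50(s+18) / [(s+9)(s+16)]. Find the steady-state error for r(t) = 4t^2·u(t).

System type = 0 (no poles at s=0).
K_a = lim_{s→0} s^2·G(s) = 0; the steady-state error to this parabolic input grows without bound.

infinity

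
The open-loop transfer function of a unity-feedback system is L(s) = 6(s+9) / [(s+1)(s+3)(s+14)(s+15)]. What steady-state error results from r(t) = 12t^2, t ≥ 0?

infinity

System type = 0 (no poles at s=0).
K_a = lim_{s→0} s^2·L(s) = 0; the steady-state error to this parabolic input grows without bound.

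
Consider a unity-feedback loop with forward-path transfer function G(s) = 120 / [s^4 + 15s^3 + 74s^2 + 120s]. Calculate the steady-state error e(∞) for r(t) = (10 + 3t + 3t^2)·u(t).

infinity

Lowest-order denominator term is 120s, so the open loop has 1 pole at the origin → type 1 system. Treating each term separately:
  • 10: tracked with zero error.
  • 3t: e_ss = 3/K_v with K_v=1 → 3.
  • 3t^2: a type-1 system cannot track it, e_ss → ∞.
The unbounded component dominates.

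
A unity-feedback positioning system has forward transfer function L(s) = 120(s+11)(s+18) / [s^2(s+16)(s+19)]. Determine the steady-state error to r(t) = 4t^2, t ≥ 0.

Two free integrators in L(s): this is a type 2 system.
K_a = lim_{s→0} s^2·L(s) = 120·11·18 / (16·19) = 1485/19.
r(t) = 4t^2 gives R(s) = 8/s^3.
e_ss = 8/K_a = 8/(1485/19) = 152/1485.

152/1485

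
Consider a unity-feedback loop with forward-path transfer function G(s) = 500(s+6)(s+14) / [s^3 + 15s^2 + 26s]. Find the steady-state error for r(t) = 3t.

13/7000

Factoring s from the denominator leaves a polynomial with constant term 26, so the system is type 1.
K_v = lim_{s→0} s·G(s) = 500·6·14 / 26 = 21000/13.
e_ss = 3/K_v = 3/(21000/13) = 13/7000.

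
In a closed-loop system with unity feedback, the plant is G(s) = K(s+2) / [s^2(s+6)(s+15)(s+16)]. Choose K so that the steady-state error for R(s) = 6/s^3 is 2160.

The open loop has two poles at the origin → type 2 system.
K_a = lim_{s→0} s^2·G(s) = K·2 / (6·15·16) = (1/720)·K.
e_ss = 6/K_a = 2160 ⇒ K_a = 1/360 ⇒ K = (1/360)/(1/720) = 2.

2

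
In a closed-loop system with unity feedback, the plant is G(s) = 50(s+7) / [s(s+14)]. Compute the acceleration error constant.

0

G(s) has one factor of s in the denominator, so the system is type 1.
K_a = lim_{s→0} s^2·G(s) = 0 (the extra factor of s kills the finite limit).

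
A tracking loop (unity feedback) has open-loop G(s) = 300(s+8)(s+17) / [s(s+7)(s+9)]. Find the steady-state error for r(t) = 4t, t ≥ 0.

21/3400

G(s) has one factor of s in the denominator, so the system is type 1.
K_v = lim_{s→0} s·G(s) = 300·8·17 / (7·9) = 13600/21.
e_ss = 4/K_v = 4/(13600/21) = 21/3400.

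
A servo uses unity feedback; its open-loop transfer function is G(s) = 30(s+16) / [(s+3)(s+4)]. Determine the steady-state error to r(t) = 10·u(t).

The open loop has no poles at the origin → type 0 system.
K_p = lim_{s→0} G(s) = 30·16 / (3·4) = 40.
e_ss = 10/(1 + K_p) = 10/41.

10/41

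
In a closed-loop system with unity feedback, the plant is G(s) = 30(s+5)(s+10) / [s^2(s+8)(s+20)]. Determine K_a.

G(s) has two factors of s in the denominator, so the system is type 2.
K_a = lim_{s→0} s^2·G(s) = 30·5·10 / (8·20) = 9.375.

9.375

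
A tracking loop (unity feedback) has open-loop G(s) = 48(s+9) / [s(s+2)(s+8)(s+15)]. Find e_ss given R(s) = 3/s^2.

G(s) has one factor of s in the denominator, so the system is type 1.
K_v = lim_{s→0} s·G(s) = 48·9 / (2·8·15) = 1.8.
e_ss = 3/K_v = 3/1.8 = 5/3.

5/3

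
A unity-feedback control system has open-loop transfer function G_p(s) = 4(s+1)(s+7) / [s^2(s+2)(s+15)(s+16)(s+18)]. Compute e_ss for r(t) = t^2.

4320/7

Two free integrators in G_p(s): this is a type 2 system.
K_a = lim_{s→0} s^2·G_p(s) = 4·1·7 / (2·15·16·18) = 7/2160.
r(t) = t^2 gives R(s) = 2/s^3.
e_ss = 2/K_a = 2/(7/2160) = 4320/7.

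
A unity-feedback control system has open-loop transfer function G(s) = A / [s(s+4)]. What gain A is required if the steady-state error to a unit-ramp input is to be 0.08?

The open loop has one pole at the origin → type 1 system.
K_v = lim_{s→0} s·G(s) = A / (4) = 0.25·A.
e_ss = 1/K_v = 0.08 ⇒ K_v = 12.5 ⇒ A = 12.5/0.25 = 50.

50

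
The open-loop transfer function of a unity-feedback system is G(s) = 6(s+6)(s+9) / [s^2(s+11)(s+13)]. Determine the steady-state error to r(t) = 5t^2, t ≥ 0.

715/162

System type = 2 (two poles at s=0).
K_a = lim_{s→0} s^2·G(s) = 6·6·9 / (11·13) = 324/143.
r(t) = 5t^2 gives R(s) = 10/s^3.
e_ss = 10/K_a = 10/(324/143) = 715/162.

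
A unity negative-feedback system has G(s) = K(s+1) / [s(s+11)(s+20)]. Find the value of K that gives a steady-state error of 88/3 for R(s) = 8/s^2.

The open loop has one pole at the origin → type 1 system.
K_v = lim_{s→0} s·G(s) = K·1 / (11·20) = (1/220)·K.
e_ss = 8/K_v = 88/3 ⇒ K_v = 3/11 ⇒ K = (3/11)/(1/220) = 60.

60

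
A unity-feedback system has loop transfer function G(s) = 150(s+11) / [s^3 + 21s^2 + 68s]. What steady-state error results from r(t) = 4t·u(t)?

Lowest-order denominator term is 68s, so the open loop has 1 pole at the origin → type 1 system.
K_v = lim_{s→0} s·G(s) = 150·11 / 68 = 825/34.
e_ss = 4/K_v = 4/(825/34) = 136/825.

136/825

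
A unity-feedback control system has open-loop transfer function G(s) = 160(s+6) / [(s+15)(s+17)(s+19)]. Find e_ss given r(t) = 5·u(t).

System type = 0 (no poles at s=0).
K_p = lim_{s→0} G(s) = 160·6 / (15·17·19) = 64/323.
e_ss = 5/(1 + K_p) = 5/(387/323) = 1615/387.

1615/387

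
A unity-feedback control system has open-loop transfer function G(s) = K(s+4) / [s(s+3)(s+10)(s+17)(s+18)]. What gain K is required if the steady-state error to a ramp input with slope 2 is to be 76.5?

System type = 1 (one pole at s=0).
K_v = lim_{s→0} s·G(s) = K·4 / (3·10·17·18) = (1/2295)·K.
e_ss = 2/K_v = 76.5 ⇒ K_v = 4/153 ⇒ K = (4/153)/(1/2295) = 60.

60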